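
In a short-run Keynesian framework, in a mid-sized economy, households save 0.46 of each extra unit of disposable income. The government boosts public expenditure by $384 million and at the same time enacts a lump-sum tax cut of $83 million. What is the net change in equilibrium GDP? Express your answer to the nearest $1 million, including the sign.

MPC = 1 − MPS = 1 − 0.46 = 0.54.
Expenditure multiplier = 1/(1 − MPC) = 1/(1 − 0.54) = 1/0.46 ≈ 2.174.
ΔG contributes k·ΔG = (+$384 million) / 0.46 ≈ +$834.8 million.
ΔT of −$83 million changes first-round spending by −c·ΔT = +$44.82 million, contributing k·(−c·ΔT) = (+$44.82 million) / 0.46 ≈ +$97.4 million.
Net ΔY = k(ΔG − c·ΔT) = (+$428.82 million) / 0.46 ≈ +$932 million.

+$932 million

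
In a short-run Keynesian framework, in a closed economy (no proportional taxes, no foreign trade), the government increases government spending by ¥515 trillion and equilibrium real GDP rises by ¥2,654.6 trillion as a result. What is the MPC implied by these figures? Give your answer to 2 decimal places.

Implied spending multiplier k = ΔY/ΔG = 2,654.6/515 ≈ 5.1546.
Since k = 1/(1 − MPC), MPC = 1 − 1/k = 1 − ΔG/ΔY = 1 − 515/2,654.6 ≈ 0.81.

0.81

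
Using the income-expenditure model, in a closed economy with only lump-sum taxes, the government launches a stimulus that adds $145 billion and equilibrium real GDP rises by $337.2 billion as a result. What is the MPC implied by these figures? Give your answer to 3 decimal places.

0.570

Implied spending multiplier k = ΔY/ΔG = 337.2/145 ≈ 2.3255.
Since k = 1/(1 − MPC), MPC = 1 − 1/k = 1 − ΔG/ΔY = 1 − 145/337.2 ≈ 0.570.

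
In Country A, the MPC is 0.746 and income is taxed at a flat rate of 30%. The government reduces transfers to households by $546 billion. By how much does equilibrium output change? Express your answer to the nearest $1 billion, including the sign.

The transfer change shifts disposable income by −$546 billion, so first-round consumption changes by c·ΔTR = 0.746 × (−$546 billion) = −$407.316 billion.
Expenditure multiplier = 1/(1 − c(1−t)) = 1/(1 − 0.746×0.7) = 1/0.4778 ≈ 2.093.
The transfer multiplier is c × k ≈ 1.561, so ΔY = k × (c·ΔTR) = (−$407.316 billion) / 0.4778 ≈ −$852 billion.

−$852 billion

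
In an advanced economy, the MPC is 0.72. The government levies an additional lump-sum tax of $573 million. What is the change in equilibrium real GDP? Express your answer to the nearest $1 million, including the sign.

−$1,473 million

A lump-sum tax change of +$573 million shifts disposable income by −$573 million; first-round consumption changes by −c × ΔT = −0.72 × (+$573 million) = −$412.56 million.
Expenditure multiplier = 1/(1 − MPC) = 1/(1 − 0.72) = 1/0.28 ≈ 3.571.
The tax multiplier is −c × k ≈ −2.571, so ΔY = k × (−c·ΔT) = (−$412.56 million) / 0.28 ≈ −$1,473 million.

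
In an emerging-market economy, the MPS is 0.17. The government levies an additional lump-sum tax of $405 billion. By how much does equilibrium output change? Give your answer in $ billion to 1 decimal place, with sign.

MPC = 1 − MPS = 1 − 0.17 = 0.83.
A lump-sum tax change of +$405 billion shifts disposable income by −$405 billion; first-round consumption changes by −c × ΔT = −0.83 × (+$405 billion) = −$336.15 billion.
Expenditure multiplier = 1/(1 − MPC) = 1/(1 − 0.83) = 1/0.17 ≈ 5.882.
The tax multiplier is −c × k ≈ −4.882, so ΔY = k × (−c·ΔT) = (−$336.15 billion) / 0.17 ≈ −$1,977.4 billion.

−$1,977.4 billion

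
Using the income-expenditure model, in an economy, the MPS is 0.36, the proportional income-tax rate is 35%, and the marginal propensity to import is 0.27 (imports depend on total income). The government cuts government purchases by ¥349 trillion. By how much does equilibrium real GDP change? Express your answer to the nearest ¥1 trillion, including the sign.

−¥409 trillion

MPC = 1 − MPS = 1 − 0.36 = 0.64.
Expenditure multiplier = 1/(1 − c(1−t) + m) = 1/(1 − 0.64×0.65 + 0.27) = 1/0.854 ≈ 1.171.
ΔY = k × ΔG = (−¥349 trillion) / 0.854 ≈ −¥409 trillion.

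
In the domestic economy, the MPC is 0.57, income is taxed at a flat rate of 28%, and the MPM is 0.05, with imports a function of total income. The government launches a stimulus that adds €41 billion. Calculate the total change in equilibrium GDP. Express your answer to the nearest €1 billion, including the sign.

+€64 billion

Expenditure multiplier = 1/(1 − c(1−t) + m) = 1/(1 − 0.57×0.72 + 0.05) = 1/0.6396 ≈ 1.563.
ΔY = k × ΔG = (+€41 billion) / 0.6396 ≈ +€64 billion.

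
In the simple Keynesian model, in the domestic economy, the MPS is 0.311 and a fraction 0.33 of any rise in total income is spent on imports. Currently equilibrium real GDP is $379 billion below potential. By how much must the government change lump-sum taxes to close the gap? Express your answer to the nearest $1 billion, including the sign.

−$353 billion

MPC = 1 − MPS = 1 − 0.311 = 0.689.
Spending multiplier = 1/(1 − c + m) = 1/(1 − 0.689 + 0.33) = 1/0.641 ≈ 1.56.
Tax multiplier = −c·k = −0.689/0.641 ≈ −1.075. Need ΔY = +$379 billion, so ΔT = ΔY/(−c·k) = −(+$379 billion) × 0.641 / 0.689 ≈ −$353 billion.
The government should cut lump-sum taxes by $353 billion.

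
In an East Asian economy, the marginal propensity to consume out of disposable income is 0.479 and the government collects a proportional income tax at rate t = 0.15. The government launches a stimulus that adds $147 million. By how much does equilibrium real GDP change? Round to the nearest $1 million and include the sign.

Government-spending multiplier = 1/(1 − c(1−t)) = 1/(1 − 0.479×0.85) = 1/0.59285 ≈ 1.687.
ΔY = k × ΔG = (+$147 million) / 0.59285 ≈ +$248 million.

+$248 million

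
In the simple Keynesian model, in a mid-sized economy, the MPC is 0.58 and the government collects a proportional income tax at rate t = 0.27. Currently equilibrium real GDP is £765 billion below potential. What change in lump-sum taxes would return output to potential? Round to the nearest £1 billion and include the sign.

−£761 billion

Spending multiplier = 1/(1 − c(1−t)) = 1/(1 − 0.58×0.73) = 1/0.5766 ≈ 1.734.
Tax multiplier = −c·k = −0.58/0.5766 ≈ −1.006. Need ΔY = +£765 billion, so ΔT = ΔY/(−c·k) = −(+£765 billion) × 0.5766 / 0.58 ≈ −£761 billion.
The government should cut lump-sum taxes by £761 billion.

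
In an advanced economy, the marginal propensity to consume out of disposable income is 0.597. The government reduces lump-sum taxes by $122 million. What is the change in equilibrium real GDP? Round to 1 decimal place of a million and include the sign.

+$180.7 million

A lump-sum tax change of −$122 million shifts disposable income by +$122 million; first-round consumption changes by −c × ΔT = −0.597 × (−$122 million) = +$72.834 million.
Expenditure multiplier = 1/(1 − MPC) = 1/(1 − 0.597) = 1/0.403 ≈ 2.481.
The tax multiplier is −c × k ≈ −1.481, so ΔY = k × (−c·ΔT) = (+$72.834 million) / 0.403 ≈ +$180.7 million.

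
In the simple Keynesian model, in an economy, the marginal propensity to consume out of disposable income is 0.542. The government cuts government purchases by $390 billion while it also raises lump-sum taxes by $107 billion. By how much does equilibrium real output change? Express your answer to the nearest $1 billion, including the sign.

−$978 billion

Expenditure multiplier = 1/(1 − MPC) = 1/(1 − 0.542) = 1/0.458 ≈ 2.183.
ΔG contributes k·ΔG = (−$390 billion) / 0.458 ≈ −$851.5 billion.
ΔT of +$107 billion changes first-round spending by −c·ΔT = −$57.994 billion, contributing k·(−c·ΔT) = (−$57.994 billion) / 0.458 ≈ −$126.6 billion.
Net ΔY = k(ΔG − c·ΔT) = (−$447.994 billion) / 0.458 ≈ −$978 billion.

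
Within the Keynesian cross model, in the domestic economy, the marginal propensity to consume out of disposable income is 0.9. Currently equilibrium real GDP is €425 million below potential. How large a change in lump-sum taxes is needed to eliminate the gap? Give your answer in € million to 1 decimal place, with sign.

−€47.2 million

Spending multiplier = 1/(1 − MPC) = 1/(1 − 0.9) = 1/0.1 = 10.
Tax multiplier = −c·k = −0.9/0.1 = −9. Need ΔY = +€425 million, so ΔT = ΔY/(−c·k) = −(+€425 million) × 0.1 / 0.9 ≈ −€47.2 million.
The government should cut lump-sum taxes by €47.2 million.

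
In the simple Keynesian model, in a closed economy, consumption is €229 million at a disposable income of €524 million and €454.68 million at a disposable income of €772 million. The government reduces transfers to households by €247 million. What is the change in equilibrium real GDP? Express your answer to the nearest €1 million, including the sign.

−€2,497 million

MPC = ΔC/ΔYd = (454.68 − 229)/(772 − 524) = 225.68/248 = 0.91.
The transfer change shifts disposable income by −€247 million, so first-round consumption changes by c·ΔTR = 0.91 × (−€247 million) = −€224.77 million.
Expenditure multiplier = 1/(1 − MPC) = 1/(1 − 0.91) = 1/0.09 ≈ 11.111.
The transfer multiplier is c × k ≈ 10.111, so ΔY = k × (c·ΔTR) = (−€224.77 million) / 0.09 ≈ −€2,497 million.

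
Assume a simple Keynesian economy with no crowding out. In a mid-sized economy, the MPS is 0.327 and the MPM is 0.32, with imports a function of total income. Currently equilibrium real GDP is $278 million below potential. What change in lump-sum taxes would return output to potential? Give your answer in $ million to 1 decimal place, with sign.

−$267.3 million

MPC = 1 − MPS = 1 − 0.327 = 0.673.
Spending multiplier = 1/(1 − c + m) = 1/(1 − 0.673 + 0.32) = 1/0.647 ≈ 1.546.
Tax multiplier = −c·k = −0.673/0.647 ≈ −1.04. Need ΔY = +$278 million, so ΔT = ΔY/(−c·k) = −(+$278 million) × 0.647 / 0.673 ≈ −$267.3 million.
The government should cut lump-sum taxes by $267.3 million.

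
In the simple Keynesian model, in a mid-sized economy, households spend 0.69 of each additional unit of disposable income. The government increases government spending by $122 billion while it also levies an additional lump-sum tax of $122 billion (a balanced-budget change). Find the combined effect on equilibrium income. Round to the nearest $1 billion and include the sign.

+$122 billion

Expenditure multiplier = 1/(1 − MPC) = 1/(1 − 0.69) = 1/0.31 ≈ 3.226.
ΔG contributes k·ΔG = (+$122 billion) / 0.31 ≈ +$393.5 billion.
ΔT of +$122 billion changes first-round spending by −c·ΔT = −$84.18 billion, contributing k·(−c·ΔT) = (−$84.18 billion) / 0.31 ≈ −$271.5 billion.
With ΔG = ΔT and no other leakages, the balanced-budget multiplier is 1, so ΔY = ΔG = +$122 billion.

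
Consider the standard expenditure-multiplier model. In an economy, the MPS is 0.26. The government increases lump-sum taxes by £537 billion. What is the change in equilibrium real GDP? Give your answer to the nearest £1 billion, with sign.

−£1,528 billion

MPC = 1 − MPS = 1 − 0.26 = 0.74.
A lump-sum tax change of +£537 billion shifts disposable income by −£537 billion; first-round consumption changes by −c × ΔT = −0.74 × (+£537 billion) = −£397.38 billion.
Expenditure multiplier = 1/(1 − MPC) = 1/(1 − 0.74) = 1/0.26 ≈ 3.846.
The tax multiplier is −c × k ≈ −2.846, so ΔY = k × (−c·ΔT) = (−£397.38 billion) / 0.26 ≈ −£1,528 billion.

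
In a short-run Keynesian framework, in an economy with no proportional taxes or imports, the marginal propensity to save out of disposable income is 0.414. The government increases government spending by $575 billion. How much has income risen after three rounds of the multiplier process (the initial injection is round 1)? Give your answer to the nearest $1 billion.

MPC = 1 − MPS = 1 − 0.414 = 0.586.
Round 1 adds ΔG = $575 billion; each later round is MPC = 0.586 times the previous.
After 3 rounds: 575 + 336.95 + 197.4527 = ΔG·(1 − c^3)/(1 − c) = 575 × (1 − 0.201230056)/0.414 ≈ $1,109 billion.

$1,109 billion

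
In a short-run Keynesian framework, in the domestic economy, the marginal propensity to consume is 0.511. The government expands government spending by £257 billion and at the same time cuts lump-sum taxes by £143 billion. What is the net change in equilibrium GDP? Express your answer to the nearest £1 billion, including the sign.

+£675 billion

Expenditure multiplier = 1/(1 − MPC) = 1/(1 − 0.511) = 1/0.489 ≈ 2.045.
ΔG contributes k·ΔG = (+£257 billion) / 0.489 ≈ +£525.6 billion.
ΔT of −£143 billion changes first-round spending by −c·ΔT = +£73.073 billion, contributing k·(−c·ΔT) = (+£73.073 billion) / 0.489 ≈ +£149.4 billion.
Net ΔY = k(ΔG − c·ΔT) = (+£330.073 billion) / 0.489 ≈ +£675 billion.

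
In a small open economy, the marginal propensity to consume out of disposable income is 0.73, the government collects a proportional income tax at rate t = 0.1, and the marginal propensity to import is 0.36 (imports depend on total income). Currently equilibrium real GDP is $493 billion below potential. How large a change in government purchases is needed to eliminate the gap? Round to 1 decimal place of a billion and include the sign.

+$346.6 billion

Spending multiplier = 1/(1 − c(1−t) + m) = 1/(1 − 0.73×0.9 + 0.36) = 1/0.703 ≈ 1.422.
Need ΔY = +$493 billion, so ΔG = ΔY/k = (+$493 billion) × 0.703 ≈ +$346.6 billion.
The government should increase government purchases by $346.6 billion.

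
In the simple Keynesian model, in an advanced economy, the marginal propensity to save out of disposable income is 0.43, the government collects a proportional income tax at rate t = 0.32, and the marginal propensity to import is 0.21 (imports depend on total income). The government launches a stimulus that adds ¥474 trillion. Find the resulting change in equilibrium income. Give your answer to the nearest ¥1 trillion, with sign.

+¥576 trillion

MPC = 1 − MPS = 1 − 0.43 = 0.57.
Government-spending multiplier = 1/(1 − c(1−t) + m) = 1/(1 − 0.57×0.68 + 0.21) = 1/0.8224 ≈ 1.216.
ΔY = k × ΔG = (+¥474 trillion) / 0.8224 ≈ +¥576 trillion.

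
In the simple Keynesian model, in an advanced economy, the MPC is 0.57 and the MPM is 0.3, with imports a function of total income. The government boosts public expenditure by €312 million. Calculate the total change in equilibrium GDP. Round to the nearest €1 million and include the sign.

Government-spending multiplier = 1/(1 − c + m) = 1/(1 − 0.57 + 0.3) = 1/0.73 ≈ 1.37.
ΔY = k × ΔG = (+€312 million) / 0.73 ≈ +€427 million.

+€427 million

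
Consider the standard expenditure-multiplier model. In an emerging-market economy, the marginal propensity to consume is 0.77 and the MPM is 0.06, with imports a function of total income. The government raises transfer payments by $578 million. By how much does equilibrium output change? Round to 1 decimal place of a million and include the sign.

The transfer change shifts disposable income by +$578 million, so first-round consumption changes by c·ΔTR = 0.77 × (+$578 million) = +$445.06 million.
Expenditure multiplier = 1/(1 − c + m) = 1/(1 − 0.77 + 0.06) = 1/0.29 ≈ 3.448.
The transfer multiplier is c × k ≈ 2.655, so ΔY = k × (c·ΔTR) = (+$445.06 million) / 0.29 ≈ +$1,534.7 million.

+$1,534.7 million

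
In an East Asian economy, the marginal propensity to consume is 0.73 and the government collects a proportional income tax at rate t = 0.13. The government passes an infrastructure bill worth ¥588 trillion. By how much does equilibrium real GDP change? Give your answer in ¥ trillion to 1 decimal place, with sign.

Expenditure multiplier = 1/(1 − c(1−t)) = 1/(1 − 0.73×0.87) = 1/0.3649 ≈ 2.74.
ΔY = k × ΔG = (+¥588 trillion) / 0.3649 ≈ +¥1,611.4 trillion.

+¥1,611.4 trillion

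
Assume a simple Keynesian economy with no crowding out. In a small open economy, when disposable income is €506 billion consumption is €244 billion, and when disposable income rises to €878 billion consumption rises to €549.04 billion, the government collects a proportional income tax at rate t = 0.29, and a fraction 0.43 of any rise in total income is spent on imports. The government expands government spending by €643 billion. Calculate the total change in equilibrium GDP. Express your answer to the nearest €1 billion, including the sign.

+€758 billion

MPC = ΔC/ΔYd = (549.04 − 244)/(878 − 506) = 305.04/372 = 0.82.
Spending multiplier = 1/(1 − c(1−t) + m) = 1/(1 − 0.82×0.71 + 0.43) = 1/0.8478 ≈ 1.18.
ΔY = k × ΔG = (+€643 billion) / 0.8478 ≈ +€758 billion.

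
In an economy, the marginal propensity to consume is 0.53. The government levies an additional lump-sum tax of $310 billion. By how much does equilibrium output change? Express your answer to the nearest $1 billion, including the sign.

−$350 billion

A lump-sum tax change of +$310 billion shifts disposable income by −$310 billion; first-round consumption changes by −c × ΔT = −0.53 × (+$310 billion) = −$164.3 billion.
Expenditure multiplier = 1/(1 − MPC) = 1/(1 − 0.53) = 1/0.47 ≈ 2.128.
The tax multiplier is −c × k ≈ −1.128, so ΔY = k × (−c·ΔT) = (−$164.3 billion) / 0.47 ≈ −$350 billion.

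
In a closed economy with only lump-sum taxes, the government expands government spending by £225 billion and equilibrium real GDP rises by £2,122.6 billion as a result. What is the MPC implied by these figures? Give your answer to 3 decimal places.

0.894

Implied spending multiplier k = ΔY/ΔG = 2,122.6/225 ≈ 9.4338.
Since k = 1/(1 − MPC), MPC = 1 − 1/k = 1 − ΔG/ΔY = 1 − 225/2,122.6 ≈ 0.894.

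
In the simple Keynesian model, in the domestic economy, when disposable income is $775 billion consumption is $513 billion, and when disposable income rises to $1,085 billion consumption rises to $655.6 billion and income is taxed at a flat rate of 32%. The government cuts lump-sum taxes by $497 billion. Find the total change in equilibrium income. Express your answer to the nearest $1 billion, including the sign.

MPC = ΔC/ΔYd = (655.6 − 513)/(1,085 − 775) = 142.6/310 = 0.46.
A lump-sum tax change of −$497 billion shifts disposable income by +$497 billion; first-round consumption changes by −c × ΔT = −0.46 × (−$497 billion) = +$228.62 billion.
Expenditure multiplier = 1/(1 − c(1−t)) = 1/(1 − 0.46×0.68) = 1/0.6872 ≈ 1.455.
The tax multiplier is −c × k ≈ −0.669, so ΔY = k × (−c·ΔT) = (+$228.62 billion) / 0.6872 ≈ +$333 billion.

+$333 billion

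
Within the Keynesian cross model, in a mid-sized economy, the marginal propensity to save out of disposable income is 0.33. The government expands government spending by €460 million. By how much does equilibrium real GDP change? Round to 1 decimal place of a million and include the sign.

MPC = 1 − MPS = 1 − 0.33 = 0.67.
Expenditure multiplier = 1/(1 − MPC) = 1/(1 − 0.67) = 1/0.33 ≈ 3.03.
ΔY = k × ΔG = (+€460 million) / 0.33 ≈ +€1,393.9 million.

+€1,393.9 million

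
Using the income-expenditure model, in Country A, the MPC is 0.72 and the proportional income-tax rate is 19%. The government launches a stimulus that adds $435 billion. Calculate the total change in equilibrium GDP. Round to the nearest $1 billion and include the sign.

+$1,044 billion

Expenditure multiplier = 1/(1 − c(1−t)) = 1/(1 − 0.72×0.81) = 1/0.4168 ≈ 2.399.
ΔY = k × ΔG = (+$435 billion) / 0.4168 ≈ +$1,044 billion.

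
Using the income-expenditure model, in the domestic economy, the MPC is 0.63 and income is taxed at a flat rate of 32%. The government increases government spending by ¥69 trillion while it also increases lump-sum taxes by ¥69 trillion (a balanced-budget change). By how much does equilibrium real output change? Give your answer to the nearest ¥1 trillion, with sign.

Expenditure multiplier = 1/(1 − c(1−t)) = 1/(1 − 0.63×0.68) = 1/0.5716 ≈ 1.749.
ΔG contributes k·ΔG = (+¥69 trillion) / 0.5716 ≈ +¥120.7 trillion.
ΔT of +¥69 trillion changes first-round spending by −c·ΔT = −¥43.47 trillion, contributing k·(−c·ΔT) = (−¥43.47 trillion) / 0.5716 ≈ −¥76 trillion.
Net ΔY = k(ΔG − c·ΔT) = (+¥25.53 trillion) / 0.5716 ≈ +¥45 trillion.

+¥45 trillion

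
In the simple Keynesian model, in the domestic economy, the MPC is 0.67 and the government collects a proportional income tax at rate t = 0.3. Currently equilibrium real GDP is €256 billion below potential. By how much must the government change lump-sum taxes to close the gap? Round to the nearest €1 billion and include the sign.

Spending multiplier = 1/(1 − c(1−t)) = 1/(1 − 0.67×0.7) = 1/0.531 ≈ 1.883.
Tax multiplier = −c·k = −0.67/0.531 ≈ −1.262. Need ΔY = +€256 billion, so ΔT = ΔY/(−c·k) = −(+€256 billion) × 0.531 / 0.67 ≈ −€203 billion.
The government should cut lump-sum taxes by €203 billion.

−€203 billion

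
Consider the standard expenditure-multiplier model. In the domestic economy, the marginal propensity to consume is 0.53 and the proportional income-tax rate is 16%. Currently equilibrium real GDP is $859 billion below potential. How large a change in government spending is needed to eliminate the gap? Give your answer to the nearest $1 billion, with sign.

+$477 billion

Spending multiplier = 1/(1 − c(1−t)) = 1/(1 − 0.53×0.84) = 1/0.5548 ≈ 1.802.
Need ΔY = +$859 billion, so ΔG = ΔY/k = (+$859 billion) × 0.5548 ≈ +$477 billion.
The government should increase government spending by $477 billion.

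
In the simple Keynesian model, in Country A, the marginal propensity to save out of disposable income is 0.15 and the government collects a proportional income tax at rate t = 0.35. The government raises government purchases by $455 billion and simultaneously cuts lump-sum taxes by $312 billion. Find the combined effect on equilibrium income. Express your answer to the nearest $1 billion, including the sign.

MPC = 1 − MPS = 1 − 0.15 = 0.85.
Expenditure multiplier = 1/(1 − c(1−t)) = 1/(1 − 0.85×0.65) = 1/0.4475 ≈ 2.235.
ΔG contributes k·ΔG = (+$455 billion) / 0.4475 ≈ +$1,016.8 billion.
ΔT of −$312 billion changes first-round spending by −c·ΔT = +$265.2 billion, contributing k·(−c·ΔT) = (+$265.2 billion) / 0.4475 ≈ +$592.6 billion.
Net ΔY = k(ΔG − c·ΔT) = (+$720.2 billion) / 0.4475 ≈ +$1,609 billion.

+$1,609 billion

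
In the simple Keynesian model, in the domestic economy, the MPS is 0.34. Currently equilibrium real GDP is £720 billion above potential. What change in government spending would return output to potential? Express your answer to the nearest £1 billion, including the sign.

MPC = 1 − MPS = 1 − 0.34 = 0.66.
Spending multiplier = 1/(1 − MPC) = 1/(1 − 0.66) = 1/0.34 ≈ 2.941.
Need ΔY = −£720 billion, so ΔG = ΔY/k = (−£720 billion) × 0.34 ≈ −£245 billion.
The government should cut government spending by £245 billion.

−£245 billion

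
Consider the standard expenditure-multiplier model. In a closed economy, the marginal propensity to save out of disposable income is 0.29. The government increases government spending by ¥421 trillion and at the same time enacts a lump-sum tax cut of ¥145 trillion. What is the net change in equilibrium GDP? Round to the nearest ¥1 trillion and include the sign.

MPC = 1 − MPS = 1 − 0.29 = 0.71.
Expenditure multiplier = 1/(1 − MPC) = 1/(1 − 0.71) = 1/0.29 ≈ 3.448.
ΔG contributes k·ΔG = (+¥421 trillion) / 0.29 ≈ +¥1,451.7 trillion.
ΔT of −¥145 trillion changes first-round spending by −c·ΔT = +¥102.95 trillion, contributing k·(−c·ΔT) = (+¥102.95 trillion) / 0.29 = +¥355 trillion.
Net ΔY = k(ΔG − c·ΔT) = (+¥523.95 trillion) / 0.29 ≈ +¥1,807 trillion.

+¥1,807 trillion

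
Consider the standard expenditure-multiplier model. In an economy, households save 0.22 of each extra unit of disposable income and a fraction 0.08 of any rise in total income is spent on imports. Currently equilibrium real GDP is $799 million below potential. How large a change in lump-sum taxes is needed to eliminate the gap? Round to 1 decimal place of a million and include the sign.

−$307.3 million

MPC = 1 − MPS = 1 − 0.22 = 0.78.
Spending multiplier = 1/(1 − c + m) = 1/(1 − 0.78 + 0.08) = 1/0.3 ≈ 3.333.
Tax multiplier = −c·k = −0.78/0.3 = −2.6. Need ΔY = +$799 million, so ΔT = ΔY/(−c·k) = −(+$799 million) × 0.3 / 0.78 ≈ −$307.3 million.
The government should cut lump-sum taxes by $307.3 million.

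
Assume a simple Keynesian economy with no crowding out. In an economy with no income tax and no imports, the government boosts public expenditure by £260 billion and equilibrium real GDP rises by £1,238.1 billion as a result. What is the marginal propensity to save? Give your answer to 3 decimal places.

Implied spending multiplier k = ΔY/ΔG = 1,238.1/260 ≈ 4.7619.
Since k = 1/(1 − MPC), MPC = 1 − 1/k = 1 − ΔG/ΔY = 1 − 260/1,238.1 ≈ 0.790.
MPS = 1 − MPC = 0.210.

0.210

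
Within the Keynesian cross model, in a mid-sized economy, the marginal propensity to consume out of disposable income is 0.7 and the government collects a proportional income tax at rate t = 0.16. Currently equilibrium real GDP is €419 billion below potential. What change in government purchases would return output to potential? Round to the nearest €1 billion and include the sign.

Spending multiplier = 1/(1 − c(1−t)) = 1/(1 − 0.7×0.84) = 1/0.412 ≈ 2.427.
Need ΔY = +€419 billion, so ΔG = ΔY/k = (+€419 billion) × 0.412 ≈ +€173 billion.
The government should increase government purchases by €173 billion.

+€173 billion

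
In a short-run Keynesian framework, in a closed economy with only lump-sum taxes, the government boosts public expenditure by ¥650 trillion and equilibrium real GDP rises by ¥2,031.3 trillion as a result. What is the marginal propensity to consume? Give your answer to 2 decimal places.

Implied spending multiplier k = ΔY/ΔG = 2,031.3/650 ≈ 3.1251.
Since k = 1/(1 − MPC), MPC = 1 − 1/k = 1 − ΔG/ΔY = 1 − 650/2,031.3 ≈ 0.68.

0.68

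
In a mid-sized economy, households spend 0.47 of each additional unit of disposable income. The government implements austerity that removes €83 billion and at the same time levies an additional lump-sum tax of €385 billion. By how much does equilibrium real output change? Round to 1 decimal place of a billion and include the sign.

−€498.0 billion

Expenditure multiplier = 1/(1 − MPC) = 1/(1 − 0.47) = 1/0.53 ≈ 1.887.
ΔG contributes k·ΔG = (−€83 billion) / 0.53 ≈ −€156.6 billion.
ΔT of +€385 billion changes first-round spending by −c·ΔT = −€180.95 billion, contributing k·(−c·ΔT) = (−€180.95 billion) / 0.53 ≈ −€341.4 billion.
Net ΔY = k(ΔG − c·ΔT) = (−€263.95 billion) / 0.53 ≈ −€498 billion.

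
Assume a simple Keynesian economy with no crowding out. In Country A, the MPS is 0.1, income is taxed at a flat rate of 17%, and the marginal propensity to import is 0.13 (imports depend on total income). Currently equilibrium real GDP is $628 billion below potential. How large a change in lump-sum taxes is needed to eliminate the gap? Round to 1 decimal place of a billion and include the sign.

MPC = 1 − MPS = 1 − 0.1 = 0.9.
Spending multiplier = 1/(1 − c(1−t) + m) = 1/(1 − 0.9×0.83 + 0.13) = 1/0.383 ≈ 2.611.
Tax multiplier = −c·k = −0.9/0.383 ≈ −2.35. Need ΔY = +$628 billion, so ΔT = ΔY/(−c·k) = −(+$628 billion) × 0.383 / 0.9 ≈ −$267.2 billion.
The government should cut lump-sum taxes by $267.2 billion.

−$267.2 billion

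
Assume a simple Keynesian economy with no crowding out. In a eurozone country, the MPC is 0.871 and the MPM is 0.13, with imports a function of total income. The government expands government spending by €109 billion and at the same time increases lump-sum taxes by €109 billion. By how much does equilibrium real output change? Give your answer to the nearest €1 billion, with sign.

+€54 billion

Expenditure multiplier = 1/(1 − c + m) = 1/(1 − 0.871 + 0.13) = 1/0.259 ≈ 3.861.
ΔG contributes k·ΔG = (+€109 billion) / 0.259 ≈ +€420.8 billion.
ΔT of +€109 billion changes first-round spending by −c·ΔT = −€94.939 billion, contributing k·(−c·ΔT) = (−€94.939 billion) / 0.259 ≈ −€366.6 billion.
Net ΔY = k(ΔG − c·ΔT) = (+€14.061 billion) / 0.259 ≈ +€54 billion.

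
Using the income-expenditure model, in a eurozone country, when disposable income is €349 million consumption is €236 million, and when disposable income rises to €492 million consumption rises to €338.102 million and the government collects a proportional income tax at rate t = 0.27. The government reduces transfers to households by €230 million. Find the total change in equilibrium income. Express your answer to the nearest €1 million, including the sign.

−€343 million

MPC = ΔC/ΔYd = (338.102 − 236)/(492 − 349) = 102.102/143 = 0.714.
The transfer change shifts disposable income by −€230 million, so first-round consumption changes by c·ΔTR = 0.714 × (−€230 million) = −€164.22 million.
Expenditure multiplier = 1/(1 − c(1−t)) = 1/(1 − 0.714×0.73) = 1/0.47878 ≈ 2.089.
The transfer multiplier is c × k ≈ 1.491, so ΔY = k × (c·ΔTR) = (−€164.22 million) / 0.47878 ≈ −€343 million.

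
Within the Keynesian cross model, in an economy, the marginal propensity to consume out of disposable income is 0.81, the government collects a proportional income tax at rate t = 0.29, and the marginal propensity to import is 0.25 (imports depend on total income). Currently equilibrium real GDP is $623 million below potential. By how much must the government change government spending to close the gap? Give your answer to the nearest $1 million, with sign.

+$420 million

Spending multiplier = 1/(1 − c(1−t) + m) = 1/(1 − 0.81×0.71 + 0.25) = 1/0.6749 ≈ 1.482.
Need ΔY = +$623 million, so ΔG = ΔY/k = (+$623 million) × 0.6749 ≈ +$420 million.
The government should increase government spending by $420 million.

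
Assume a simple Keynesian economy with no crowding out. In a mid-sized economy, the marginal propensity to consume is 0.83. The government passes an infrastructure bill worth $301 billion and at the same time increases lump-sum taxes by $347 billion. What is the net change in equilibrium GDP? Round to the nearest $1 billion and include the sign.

+$76 billion

Expenditure multiplier = 1/(1 − MPC) = 1/(1 − 0.83) = 1/0.17 ≈ 5.882.
ΔG contributes k·ΔG = (+$301 billion) / 0.17 ≈ +$1,770.6 billion.
ΔT of +$347 billion changes first-round spending by −c·ΔT = −$288.01 billion, contributing k·(−c·ΔT) = (−$288.01 billion) / 0.17 ≈ −$1,694.2 billion.
Net ΔY = k(ΔG − c·ΔT) = (+$12.99 billion) / 0.17 ≈ +$76 billion.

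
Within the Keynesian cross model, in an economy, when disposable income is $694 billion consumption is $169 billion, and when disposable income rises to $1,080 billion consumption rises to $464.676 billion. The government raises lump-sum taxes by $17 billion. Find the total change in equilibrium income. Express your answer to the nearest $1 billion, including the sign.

−$56 billion

MPC = ΔC/ΔYd = (464.676 − 169)/(1,080 − 694) = 295.676/386 = 0.766.
A lump-sum tax change of +$17 billion shifts disposable income by −$17 billion; first-round consumption changes by −c × ΔT = −0.766 × (+$17 billion) = −$13.022 billion.
Expenditure multiplier = 1/(1 − MPC) = 1/(1 − 0.766) = 1/0.234 ≈ 4.274.
The tax multiplier is −c × k ≈ −3.274, so ΔY = k × (−c·ΔT) = (−$13.022 billion) / 0.234 ≈ −$56 billion.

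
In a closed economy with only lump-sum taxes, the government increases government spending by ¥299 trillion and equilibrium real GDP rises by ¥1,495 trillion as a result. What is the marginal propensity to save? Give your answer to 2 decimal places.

Implied spending multiplier k = ΔY/ΔG = 1,495/299 = 5.
Since k = 1/(1 − MPC), MPC = 1 − 1/k = 1 − ΔG/ΔY = 1 − 299/1,495 = 0.80.
MPS = 1 − MPC = 0.20.

0.20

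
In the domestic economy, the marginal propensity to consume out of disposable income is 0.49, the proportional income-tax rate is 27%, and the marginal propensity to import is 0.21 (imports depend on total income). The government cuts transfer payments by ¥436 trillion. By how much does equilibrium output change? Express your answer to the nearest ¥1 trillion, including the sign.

The transfer change shifts disposable income by −¥436 trillion, so first-round consumption changes by c·ΔTR = 0.49 × (−¥436 trillion) = −¥213.64 trillion.
Expenditure multiplier = 1/(1 − c(1−t) + m) = 1/(1 − 0.49×0.73 + 0.21) = 1/0.8523 ≈ 1.173.
The transfer multiplier is c × k ≈ 0.575, so ΔY = k × (c·ΔTR) = (−¥213.64 trillion) / 0.8523 ≈ −¥251 trillion.

−¥251 trillion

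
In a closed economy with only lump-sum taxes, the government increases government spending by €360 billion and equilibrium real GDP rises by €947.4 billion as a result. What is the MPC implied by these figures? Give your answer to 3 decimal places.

Implied spending multiplier k = ΔY/ΔG = 947.4/360 ≈ 2.6317.
Since k = 1/(1 − MPC), MPC = 1 − 1/k = 1 − ΔG/ΔY = 1 − 360/947.4 ≈ 0.620.

0.620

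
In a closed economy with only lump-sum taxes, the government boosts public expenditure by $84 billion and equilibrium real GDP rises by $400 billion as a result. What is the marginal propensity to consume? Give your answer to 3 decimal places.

Implied spending multiplier k = ΔY/ΔG = 400/84 ≈ 4.7619.
Since k = 1/(1 − MPC), MPC = 1 − 1/k = 1 − ΔG/ΔY = 1 − 84/400 = 0.790.

0.790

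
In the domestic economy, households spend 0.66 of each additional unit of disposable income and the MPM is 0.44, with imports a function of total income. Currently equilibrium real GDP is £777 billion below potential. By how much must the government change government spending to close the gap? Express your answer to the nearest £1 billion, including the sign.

+£606 billion

Spending multiplier = 1/(1 − c + m) = 1/(1 − 0.66 + 0.44) = 1/0.78 ≈ 1.282.
Need ΔY = +£777 billion, so ΔG = ΔY/k = (+£777 billion) × 0.78 ≈ +£606 billion.
The government should increase government spending by £606 billion.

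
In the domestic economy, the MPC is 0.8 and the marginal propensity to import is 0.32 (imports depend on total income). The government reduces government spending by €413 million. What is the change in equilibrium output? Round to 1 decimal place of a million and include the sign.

Government-spending multiplier = 1/(1 − c + m) = 1/(1 − 0.8 + 0.32) = 1/0.52 ≈ 1.923.
ΔY = k × ΔG = (−€413 million) / 0.52 ≈ −€794.2 million.

−€794.2 million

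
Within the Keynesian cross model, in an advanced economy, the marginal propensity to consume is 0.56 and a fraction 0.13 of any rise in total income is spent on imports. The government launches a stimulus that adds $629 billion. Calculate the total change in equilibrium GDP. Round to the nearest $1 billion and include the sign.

Expenditure multiplier = 1/(1 − c + m) = 1/(1 − 0.56 + 0.13) = 1/0.57 ≈ 1.754.
ΔY = k × ΔG = (+$629 billion) / 0.57 ≈ +$1,104 billion.

+$1,104 billion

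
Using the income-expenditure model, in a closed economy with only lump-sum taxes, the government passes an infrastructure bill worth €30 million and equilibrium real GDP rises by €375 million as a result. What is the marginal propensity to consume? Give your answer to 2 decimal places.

0.92

Implied spending multiplier k = ΔY/ΔG = 375/30 = 12.5.
Since k = 1/(1 − MPC), MPC = 1 − 1/k = 1 − ΔG/ΔY = 1 − 30/375 = 0.92.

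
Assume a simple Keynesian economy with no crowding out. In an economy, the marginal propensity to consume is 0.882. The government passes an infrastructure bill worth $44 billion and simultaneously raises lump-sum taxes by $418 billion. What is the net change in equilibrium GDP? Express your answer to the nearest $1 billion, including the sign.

Expenditure multiplier = 1/(1 − MPC) = 1/(1 − 0.882) = 1/0.118 ≈ 8.475.
ΔG contributes k·ΔG = (+$44 billion) / 0.118 ≈ +$372.9 billion.
ΔT of +$418 billion changes first-round spending by −c·ΔT = −$368.676 billion, contributing k·(−c·ΔT) = (−$368.676 billion) / 0.118 ≈ −$3,124.4 billion.
Net ΔY = k(ΔG − c·ΔT) = (−$324.676 billion) / 0.118 ≈ −$2,751 billion.

−$2,751 billion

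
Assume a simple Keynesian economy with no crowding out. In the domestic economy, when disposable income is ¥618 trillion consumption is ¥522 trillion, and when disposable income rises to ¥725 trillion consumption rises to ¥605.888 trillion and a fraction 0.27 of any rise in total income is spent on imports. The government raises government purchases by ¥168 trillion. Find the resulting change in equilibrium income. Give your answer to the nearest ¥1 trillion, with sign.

MPC = ΔC/ΔYd = (605.888 − 522)/(725 − 618) = 83.888/107 = 0.784.
Government-spending multiplier = 1/(1 − c + m) = 1/(1 − 0.784 + 0.27) = 1/0.486 ≈ 2.058.
ΔY = k × ΔG = (+¥168 trillion) / 0.486 ≈ +¥346 trillion.

+¥346 trillion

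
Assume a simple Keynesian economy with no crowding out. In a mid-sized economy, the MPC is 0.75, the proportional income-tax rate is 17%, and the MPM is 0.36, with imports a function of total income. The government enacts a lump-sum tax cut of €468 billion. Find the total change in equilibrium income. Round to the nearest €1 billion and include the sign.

+€476 billion

A lump-sum tax change of −€468 billion shifts disposable income by +€468 billion; first-round consumption changes by −c × ΔT = −0.75 × (−€468 billion) = +€351 billion.
Expenditure multiplier = 1/(1 − c(1−t) + m) = 1/(1 − 0.75×0.83 + 0.36) = 1/0.7375 ≈ 1.356.
The tax multiplier is −c × k ≈ −1.017, so ΔY = k × (−c·ΔT) = (+€351 billion) / 0.7375 ≈ +€476 billion.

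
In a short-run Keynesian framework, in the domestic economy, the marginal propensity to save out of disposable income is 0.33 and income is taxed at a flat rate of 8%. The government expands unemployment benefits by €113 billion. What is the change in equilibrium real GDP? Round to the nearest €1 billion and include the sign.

+€197 billion

MPC = 1 − MPS = 1 − 0.33 = 0.67.
The transfer change shifts disposable income by +€113 billion, so first-round consumption changes by c·ΔTR = 0.67 × (+€113 billion) = +€75.71 billion.
Expenditure multiplier = 1/(1 − c(1−t)) = 1/(1 − 0.67×0.92) = 1/0.3836 ≈ 2.607.
The transfer multiplier is c × k ≈ 1.747, so ΔY = k × (c·ΔTR) = (+€75.71 billion) / 0.3836 ≈ +€197 billion.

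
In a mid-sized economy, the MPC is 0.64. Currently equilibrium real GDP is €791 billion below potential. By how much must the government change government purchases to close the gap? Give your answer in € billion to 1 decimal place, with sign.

+€284.8 billion

Spending multiplier = 1/(1 − MPC) = 1/(1 − 0.64) = 1/0.36 ≈ 2.778.
Need ΔY = +€791 billion, so ΔG = ΔY/k = (+€791 billion) × 0.36 ≈ +€284.8 billion.
The government should increase government purchases by €284.8 billion.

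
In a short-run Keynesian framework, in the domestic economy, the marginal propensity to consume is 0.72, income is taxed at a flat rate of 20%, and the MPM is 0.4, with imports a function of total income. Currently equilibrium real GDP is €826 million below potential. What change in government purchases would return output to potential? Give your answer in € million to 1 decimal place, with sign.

+€680.6 million

Spending multiplier = 1/(1 − c(1−t) + m) = 1/(1 − 0.72×0.8 + 0.4) = 1/0.824 ≈ 1.214.
Need ΔY = +€826 million, so ΔG = ΔY/k = (+€826 million) × 0.824 ≈ +€680.6 million.
The government should increase government purchases by €680.6 million.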